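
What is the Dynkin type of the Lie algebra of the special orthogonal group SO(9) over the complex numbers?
B_4

This is so(9) with 9 odd, which has dimension 9(9-1)/2 = 36 and rank (9-1)/2 = 4. In the classification of classical Lie algebras, the orthogonal algebra so(2n+1) in an odd number of variables has type B_n; here n = 4, so the Dynkin diagram is a chain of 4 nodes with a double edge at one end; the terminal node there is the unique short simple root (B_4). Hence the type is B_4.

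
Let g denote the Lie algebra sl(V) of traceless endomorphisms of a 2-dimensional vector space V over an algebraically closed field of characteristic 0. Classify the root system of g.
A_1

This is sl(2), which has dimension 2^2 - 1 = 3 and rank 2 - 1 = 1 (a Cartan subalgebra is the diagonal traceless matrices). In the classification of classical Lie algebras, the special linear algebra sl(n+1) has type A_n; here n = 1, so the Dynkin diagram is a chain of 1 nodes with single edges (A_1). Hence the type is A_1.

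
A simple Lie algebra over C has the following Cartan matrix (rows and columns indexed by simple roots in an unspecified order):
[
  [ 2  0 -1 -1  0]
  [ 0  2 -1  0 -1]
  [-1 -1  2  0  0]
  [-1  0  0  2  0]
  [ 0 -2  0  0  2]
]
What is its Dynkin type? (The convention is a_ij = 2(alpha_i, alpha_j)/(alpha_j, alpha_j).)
C_5

The matrix has rank 5 with 2's on the diagonal. Reading the off-diagonal entries as Dynkin edges (a single edge where a_ij = a_ji = -1; a double or triple edge where a_ij * a_ji = 2 or 3), the diagram is a chain of 5 nodes with a double edge at one end; the terminal node there is the unique long simple root (C_5). One simple-root ordering that puts it in standard form is (alpha_4, alpha_1, alpha_3, alpha_2, alpha_5). So the algebra is type C_5, i.e. sp(10).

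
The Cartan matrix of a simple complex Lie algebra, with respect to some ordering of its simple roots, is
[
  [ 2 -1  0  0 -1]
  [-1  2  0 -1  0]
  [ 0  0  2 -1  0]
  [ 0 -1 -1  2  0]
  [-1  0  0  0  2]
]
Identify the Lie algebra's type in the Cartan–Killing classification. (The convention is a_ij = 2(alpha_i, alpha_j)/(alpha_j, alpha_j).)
The matrix has rank 5 with 2's on the diagonal. Reading the off-diagonal entries as Dynkin edges (a single edge where a_ij = a_ji = -1; a double or triple edge where a_ij * a_ji = 2 or 3), the diagram is a chain of 5 nodes with single edges (A_5). One simple-root ordering that puts it in standard form is (alpha_5, alpha_1, alpha_2, alpha_4, alpha_3). So the algebra is type A_5, i.e. sl(6).

A_5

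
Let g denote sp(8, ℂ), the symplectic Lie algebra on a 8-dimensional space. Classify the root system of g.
type C_4

This is sp(8), which has dimension 8(8+1)/2 = 36 and rank 8/2 = 4. In the classification of classical Lie algebras, the symplectic algebra sp(2n) has type C_n; here n = 4, so the Dynkin diagram is a chain of 4 nodes with a double edge at one end; the terminal node there is the unique long simple root (C_4). Hence the type is C_4.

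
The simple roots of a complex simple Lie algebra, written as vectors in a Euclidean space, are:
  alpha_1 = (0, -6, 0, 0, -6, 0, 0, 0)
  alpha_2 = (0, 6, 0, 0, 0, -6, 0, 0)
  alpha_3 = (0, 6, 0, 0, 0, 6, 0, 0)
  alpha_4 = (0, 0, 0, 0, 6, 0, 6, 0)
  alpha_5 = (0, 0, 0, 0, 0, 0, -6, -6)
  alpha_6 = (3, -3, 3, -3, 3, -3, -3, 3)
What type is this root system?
Compute the Cartan integers a_ij = 2(alpha_i, alpha_j)/(alpha_j, alpha_j); the resulting 6x6 Cartan matrix is
[[2, -1, -1, -1, 0, 0], [-1, 2, 0, 0, 0, 0], [-1, 0, 2, 0, 0, -1], [-1, 0, 0, 2, -1, 0], [0, 0, 0, -1, 2, 0], [0, 0, -1, 0, 0, 2]].
All simple roots have the same length, so the diagram is simply laced. The associated Dynkin diagram is a chain of 5 nodes with one extra node attached to the third node from one end (E_6), so the type is E_6.

E6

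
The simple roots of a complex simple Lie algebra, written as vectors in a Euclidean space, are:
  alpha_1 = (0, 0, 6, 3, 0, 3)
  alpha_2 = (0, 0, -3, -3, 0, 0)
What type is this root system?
type G_2

Compute the Cartan integers a_ij = 2(alpha_i, alpha_j)/(alpha_j, alpha_j); the resulting 2x2 Cartan matrix is
[[2, -3], [-1, 2]].
The roots have two lengths (squared-length ratio 3:1); the short ones are alpha_{2}. The associated Dynkin diagram is two nodes joined by a triple edge (G_2), so the type is G_2.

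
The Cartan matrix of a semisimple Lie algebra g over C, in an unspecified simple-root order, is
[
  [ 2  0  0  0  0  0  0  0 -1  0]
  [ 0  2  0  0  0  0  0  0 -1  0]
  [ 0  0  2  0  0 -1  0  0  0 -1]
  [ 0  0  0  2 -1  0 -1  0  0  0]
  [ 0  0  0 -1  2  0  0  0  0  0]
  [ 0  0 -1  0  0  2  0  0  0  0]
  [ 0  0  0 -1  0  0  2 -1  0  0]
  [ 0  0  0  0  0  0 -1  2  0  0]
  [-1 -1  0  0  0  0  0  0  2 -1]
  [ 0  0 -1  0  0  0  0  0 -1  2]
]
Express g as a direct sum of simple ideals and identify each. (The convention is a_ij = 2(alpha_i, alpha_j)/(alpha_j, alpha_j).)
The diagram associated to this matrix has two connected components: the simple roots {alpha_4, alpha_5, alpha_7, alpha_8} form a chain of 4 nodes with single edges (A_4), and {alpha_1, alpha_2, alpha_3, alpha_6, alpha_9, alpha_10} form a chain of 4 nodes with a fork of two nodes at one end (D_6). A semisimple Lie algebra decomposes uniquely as the direct sum of simple ideals, one per connected component of its Dynkin diagram, so g ≅ A_4 ⊕ D_6 (dimension 24 + 66 = 90).

type A_4 ⊕ type D_6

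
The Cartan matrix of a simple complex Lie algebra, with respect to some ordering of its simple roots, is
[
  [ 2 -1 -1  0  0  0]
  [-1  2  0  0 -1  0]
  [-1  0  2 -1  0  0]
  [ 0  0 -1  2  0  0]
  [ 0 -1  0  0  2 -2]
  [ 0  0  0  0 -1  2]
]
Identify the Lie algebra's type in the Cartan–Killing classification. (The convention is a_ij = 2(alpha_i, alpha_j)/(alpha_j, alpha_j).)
B6

The matrix has rank 6 with 2's on the diagonal. Reading the off-diagonal entries as Dynkin edges (a single edge where a_ij = a_ji = -1; a double or triple edge where a_ij * a_ji = 2 or 3), the diagram is a chain of 6 nodes with a double edge at one end; the terminal node there is the unique short simple root (B_6). One simple-root ordering that puts it in standard form is (alpha_4, alpha_3, alpha_1, alpha_2, alpha_5, alpha_6). So the algebra is type B_6, i.e. so(13).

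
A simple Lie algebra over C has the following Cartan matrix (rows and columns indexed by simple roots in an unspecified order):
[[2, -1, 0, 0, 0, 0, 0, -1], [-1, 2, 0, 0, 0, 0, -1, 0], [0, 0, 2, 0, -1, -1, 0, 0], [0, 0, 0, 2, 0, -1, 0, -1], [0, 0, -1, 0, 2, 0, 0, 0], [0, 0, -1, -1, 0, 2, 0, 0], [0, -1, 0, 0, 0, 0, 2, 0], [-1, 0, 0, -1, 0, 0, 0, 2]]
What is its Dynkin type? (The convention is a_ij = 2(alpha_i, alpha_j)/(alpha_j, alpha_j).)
The matrix has rank 8 with 2's on the diagonal. Reading the off-diagonal entries as Dynkin edges (a single edge where a_ij = a_ji = -1; a double or triple edge where a_ij * a_ji = 2 or 3), the diagram is a chain of 8 nodes with single edges (A_8). One simple-root ordering that puts it in standard form is (alpha_5, alpha_3, alpha_6, alpha_4, alpha_8, alpha_1, alpha_2, alpha_7). So the algebra is type A_8, i.e. sl(9).

type A_8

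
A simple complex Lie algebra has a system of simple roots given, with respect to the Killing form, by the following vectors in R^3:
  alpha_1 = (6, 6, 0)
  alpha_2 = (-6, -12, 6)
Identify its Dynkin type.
Compute the Cartan integers a_ij = 2(alpha_i, alpha_j)/(alpha_j, alpha_j); the resulting 2x2 Cartan matrix is
[[2, -1], [-3, 2]].
The roots have two lengths (squared-length ratio 3:1); the short ones are alpha_{1}. The associated Dynkin diagram is two nodes joined by a triple edge (G_2), so the type is G_2.

G_2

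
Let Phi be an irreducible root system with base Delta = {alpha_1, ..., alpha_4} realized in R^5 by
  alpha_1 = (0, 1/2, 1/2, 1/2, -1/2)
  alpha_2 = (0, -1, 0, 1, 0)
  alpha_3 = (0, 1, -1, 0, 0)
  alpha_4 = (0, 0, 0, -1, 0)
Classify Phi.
Compute the Cartan integers a_ij = 2(alpha_i, alpha_j)/(alpha_j, alpha_j); the resulting 4x4 Cartan matrix is
[[2, 0, 0, -1], [0, 2, -1, -2], [0, -1, 2, 0], [-1, -1, 0, 2]].
The roots have two lengths (squared-length ratio 2:1); the short ones are alpha_{1,4}. The associated Dynkin diagram is a chain of 4 nodes with a double edge between the middle two (F_4), so the type is F_4.

type F_4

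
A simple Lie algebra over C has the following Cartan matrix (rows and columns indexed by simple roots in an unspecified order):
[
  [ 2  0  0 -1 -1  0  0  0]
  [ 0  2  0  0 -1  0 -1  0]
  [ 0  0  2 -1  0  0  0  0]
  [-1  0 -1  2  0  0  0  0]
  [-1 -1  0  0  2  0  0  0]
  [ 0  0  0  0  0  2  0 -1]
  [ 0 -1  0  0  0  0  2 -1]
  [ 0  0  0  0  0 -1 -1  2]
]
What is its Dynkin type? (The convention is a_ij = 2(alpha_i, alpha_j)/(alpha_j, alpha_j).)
type A_8

The matrix has rank 8 with 2's on the diagonal. Reading the off-diagonal entries as Dynkin edges (a single edge where a_ij = a_ji = -1; a double or triple edge where a_ij * a_ji = 2 or 3), the diagram is a chain of 8 nodes with single edges (A_8). One simple-root ordering that puts it in standard form is (alpha_6, alpha_8, alpha_7, alpha_2, alpha_5, alpha_1, alpha_4, alpha_3). So the algebra is type A_8, i.e. sl(9).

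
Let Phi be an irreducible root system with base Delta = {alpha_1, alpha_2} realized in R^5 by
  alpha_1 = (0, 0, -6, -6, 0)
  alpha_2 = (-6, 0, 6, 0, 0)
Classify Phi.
type A_2

Compute the Cartan integers a_ij = 2(alpha_i, alpha_j)/(alpha_j, alpha_j); the resulting 2x2 Cartan matrix is
[[2, -1], [-1, 2]].
All simple roots have the same length, so the diagram is simply laced. The associated Dynkin diagram is a chain of 2 nodes with single edges (A_2), so the type is A_2 (the algebra sl(3)).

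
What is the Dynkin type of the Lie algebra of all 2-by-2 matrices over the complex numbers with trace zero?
A_1

This is sl(2), which has dimension 2^2 - 1 = 3 and rank 2 - 1 = 1 (a Cartan subalgebra is the diagonal traceless matrices). In the classification of classical Lie algebras, the special linear algebra sl(n+1) has type A_n; here n = 1, so the Dynkin diagram is a chain of 1 nodes with single edges (A_1). Hence the type is A_1.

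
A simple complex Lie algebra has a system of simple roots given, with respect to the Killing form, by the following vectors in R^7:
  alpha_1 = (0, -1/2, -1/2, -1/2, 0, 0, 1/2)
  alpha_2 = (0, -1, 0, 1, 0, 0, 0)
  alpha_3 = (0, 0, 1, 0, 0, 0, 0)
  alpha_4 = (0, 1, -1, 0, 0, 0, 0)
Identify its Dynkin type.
F_4

Compute the Cartan integers a_ij = 2(alpha_i, alpha_j)/(alpha_j, alpha_j); the resulting 4x4 Cartan matrix is
[[2, 0, -1, 0], [0, 2, 0, -1], [-1, 0, 2, -1], [0, -1, -2, 2]].
The roots have two lengths (squared-length ratio 2:1); the short ones are alpha_{1,3}. The associated Dynkin diagram is a chain of 4 nodes with a double edge between the middle two (F_4), so the type is F_4.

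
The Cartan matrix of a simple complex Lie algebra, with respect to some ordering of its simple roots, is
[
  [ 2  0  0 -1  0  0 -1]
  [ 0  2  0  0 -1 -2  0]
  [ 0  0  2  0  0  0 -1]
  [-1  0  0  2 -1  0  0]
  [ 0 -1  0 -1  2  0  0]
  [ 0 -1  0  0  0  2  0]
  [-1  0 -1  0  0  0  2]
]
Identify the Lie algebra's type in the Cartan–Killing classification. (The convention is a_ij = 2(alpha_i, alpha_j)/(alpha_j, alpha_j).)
B_7 (so(15))

The matrix has rank 7 with 2's on the diagonal. Reading the off-diagonal entries as Dynkin edges (a single edge where a_ij = a_ji = -1; a double or triple edge where a_ij * a_ji = 2 or 3), the diagram is a chain of 7 nodes with a double edge at one end; the terminal node there is the unique short simple root (B_7). One simple-root ordering that puts it in standard form is (alpha_3, alpha_7, alpha_1, alpha_4, alpha_5, alpha_2, alpha_6). So the algebra is type B_7, i.e. so(15).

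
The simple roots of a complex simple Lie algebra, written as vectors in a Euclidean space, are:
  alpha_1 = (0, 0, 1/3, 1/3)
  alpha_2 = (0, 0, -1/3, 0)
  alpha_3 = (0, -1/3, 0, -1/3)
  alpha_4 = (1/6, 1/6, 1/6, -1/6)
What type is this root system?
Compute the Cartan integers a_ij = 2(alpha_i, alpha_j)/(alpha_j, alpha_j); the resulting 4x4 Cartan matrix is
[[2, -2, -1, 0], [-1, 2, 0, -1], [-1, 0, 2, 0], [0, -1, 0, 2]].
The roots have two lengths (squared-length ratio 2:1); the short ones are alpha_{2,4}. The associated Dynkin diagram is a chain of 4 nodes with a double edge between the middle two (F_4), so the type is F_4.

F_4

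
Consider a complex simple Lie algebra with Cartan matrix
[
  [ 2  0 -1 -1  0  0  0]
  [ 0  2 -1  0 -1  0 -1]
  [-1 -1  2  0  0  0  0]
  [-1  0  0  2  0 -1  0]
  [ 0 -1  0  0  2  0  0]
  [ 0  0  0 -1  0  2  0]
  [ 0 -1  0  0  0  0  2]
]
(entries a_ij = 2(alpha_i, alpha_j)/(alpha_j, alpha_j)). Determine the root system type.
D_7 (so(14))

The matrix has rank 7 with 2's on the diagonal. Reading the off-diagonal entries as Dynkin edges (a single edge where a_ij = a_ji = -1; a double or triple edge where a_ij * a_ji = 2 or 3), the diagram is a chain of 5 nodes with a fork of two nodes at one end (D_7). One simple-root ordering that puts it in standard form is (alpha_6, alpha_4, alpha_1, alpha_3, alpha_2, alpha_5, alpha_7). So the algebra is type D_7, i.e. so(14).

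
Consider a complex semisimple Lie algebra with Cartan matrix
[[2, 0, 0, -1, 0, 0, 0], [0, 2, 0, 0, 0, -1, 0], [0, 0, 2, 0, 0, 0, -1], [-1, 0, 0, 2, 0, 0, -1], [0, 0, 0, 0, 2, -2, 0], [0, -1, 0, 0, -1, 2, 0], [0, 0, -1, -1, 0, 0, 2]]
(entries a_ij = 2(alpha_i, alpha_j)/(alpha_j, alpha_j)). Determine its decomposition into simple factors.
The diagram associated to this matrix has two connected components: the simple roots {alpha_1, alpha_3, alpha_4, alpha_7} form a chain of 4 nodes with single edges (A_4), and {alpha_2, alpha_5, alpha_6} form a chain of 3 nodes with a double edge at one end; the terminal node there is the unique long simple root (C_3). A semisimple Lie algebra decomposes uniquely as the direct sum of simple ideals, one per connected component of its Dynkin diagram, so g ≅ A_4 ⊕ C_3 (dimension 24 + 21 = 45).

type A_4 + type C_3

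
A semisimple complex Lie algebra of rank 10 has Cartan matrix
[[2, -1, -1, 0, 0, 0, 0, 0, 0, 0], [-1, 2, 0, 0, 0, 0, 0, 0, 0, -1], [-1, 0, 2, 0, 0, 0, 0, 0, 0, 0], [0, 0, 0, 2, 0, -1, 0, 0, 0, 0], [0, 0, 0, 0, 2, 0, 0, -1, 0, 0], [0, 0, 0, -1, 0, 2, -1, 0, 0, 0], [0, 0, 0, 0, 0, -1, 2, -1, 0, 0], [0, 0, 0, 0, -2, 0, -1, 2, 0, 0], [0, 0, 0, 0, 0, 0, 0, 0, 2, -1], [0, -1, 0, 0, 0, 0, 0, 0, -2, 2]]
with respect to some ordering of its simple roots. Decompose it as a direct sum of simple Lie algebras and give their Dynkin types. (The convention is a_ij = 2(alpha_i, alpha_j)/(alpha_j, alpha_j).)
B_5 ⊕ B_5

The diagram associated to this matrix has two connected components: the simple roots {alpha_4, alpha_5, alpha_6, alpha_7, alpha_8} form a chain of 5 nodes with a double edge at one end; the terminal node there is the unique short simple root (B_5), and {alpha_1, alpha_2, alpha_3, alpha_9, alpha_10} form a chain of 5 nodes with a double edge at one end; the terminal node there is the unique short simple root (B_5). A semisimple Lie algebra decomposes uniquely as the direct sum of simple ideals, one per connected component of its Dynkin diagram, so g ≅ B_5 ⊕ B_5 (dimension 55 + 55 = 110).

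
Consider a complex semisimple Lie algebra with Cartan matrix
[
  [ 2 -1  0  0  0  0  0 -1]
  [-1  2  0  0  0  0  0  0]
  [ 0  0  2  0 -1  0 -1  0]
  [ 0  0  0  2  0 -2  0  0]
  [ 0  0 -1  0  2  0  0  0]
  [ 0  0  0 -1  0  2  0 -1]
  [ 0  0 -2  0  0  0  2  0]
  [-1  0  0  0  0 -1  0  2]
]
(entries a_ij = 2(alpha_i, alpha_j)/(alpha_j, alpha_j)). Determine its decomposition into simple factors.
The diagram associated to this matrix has two connected components: the simple roots {alpha_3, alpha_5, alpha_7} form a chain of 3 nodes with a double edge at one end; the terminal node there is the unique long simple root (C_3), and {alpha_1, alpha_2, alpha_4, alpha_6, alpha_8} form a chain of 5 nodes with a double edge at one end; the terminal node there is the unique long simple root (C_5). A semisimple Lie algebra decomposes uniquely as the direct sum of simple ideals, one per connected component of its Dynkin diagram, so g ≅ C_3 ⊕ C_5 (dimension 21 + 55 = 76).

type C_3 + type C_5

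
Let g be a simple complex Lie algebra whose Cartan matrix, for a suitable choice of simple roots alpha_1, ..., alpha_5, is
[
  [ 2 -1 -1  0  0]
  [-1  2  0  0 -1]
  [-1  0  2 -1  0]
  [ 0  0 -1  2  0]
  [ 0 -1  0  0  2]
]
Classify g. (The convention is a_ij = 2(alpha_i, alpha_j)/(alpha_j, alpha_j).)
A5

The matrix has rank 5 with 2's on the diagonal. Reading the off-diagonal entries as Dynkin edges (a single edge where a_ij = a_ji = -1; a double or triple edge where a_ij * a_ji = 2 or 3), the diagram is a chain of 5 nodes with single edges (A_5). One simple-root ordering that puts it in standard form is (alpha_4, alpha_3, alpha_1, alpha_2, alpha_5). So the algebra is type A_5, i.e. sl(6).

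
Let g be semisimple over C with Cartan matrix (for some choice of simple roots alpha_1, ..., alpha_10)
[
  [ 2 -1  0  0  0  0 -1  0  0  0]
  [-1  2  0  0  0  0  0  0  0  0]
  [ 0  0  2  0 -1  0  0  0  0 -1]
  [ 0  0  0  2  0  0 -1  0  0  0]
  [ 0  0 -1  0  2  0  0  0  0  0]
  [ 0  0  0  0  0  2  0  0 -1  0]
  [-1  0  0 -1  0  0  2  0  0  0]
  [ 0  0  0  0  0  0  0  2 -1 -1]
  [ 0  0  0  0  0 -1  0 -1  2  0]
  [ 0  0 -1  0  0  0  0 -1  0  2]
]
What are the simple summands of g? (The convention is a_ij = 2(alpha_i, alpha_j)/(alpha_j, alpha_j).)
A_4 + A_6

The diagram associated to this matrix has two connected components: the simple roots {alpha_1, alpha_2, alpha_4, alpha_7} form a chain of 4 nodes with single edges (A_4), and {alpha_3, alpha_5, alpha_6, alpha_8, alpha_9, alpha_10} form a chain of 6 nodes with single edges (A_6). A semisimple Lie algebra decomposes uniquely as the direct sum of simple ideals, one per connected component of its Dynkin diagram, so g ≅ A_4 ⊕ A_6 (dimension 24 + 48 = 72).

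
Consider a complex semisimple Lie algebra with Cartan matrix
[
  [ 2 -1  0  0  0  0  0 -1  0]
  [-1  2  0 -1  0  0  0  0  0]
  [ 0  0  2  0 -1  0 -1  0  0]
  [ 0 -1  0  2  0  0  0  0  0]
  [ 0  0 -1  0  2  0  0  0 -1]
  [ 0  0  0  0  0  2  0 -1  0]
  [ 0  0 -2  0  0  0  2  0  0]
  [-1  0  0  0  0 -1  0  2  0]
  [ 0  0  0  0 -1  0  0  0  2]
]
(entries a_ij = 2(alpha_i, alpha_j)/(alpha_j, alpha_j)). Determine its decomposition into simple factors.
type A_5 ⊕ type C_4

The diagram associated to this matrix has two connected components: the simple roots {alpha_1, alpha_2, alpha_4, alpha_6, alpha_8} form a chain of 5 nodes with single edges (A_5), and {alpha_3, alpha_5, alpha_7, alpha_9} form a chain of 4 nodes with a double edge at one end; the terminal node there is the unique long simple root (C_4). A semisimple Lie algebra decomposes uniquely as the direct sum of simple ideals, one per connected component of its Dynkin diagram, so g ≅ A_5 ⊕ C_4 (dimension 35 + 36 = 71).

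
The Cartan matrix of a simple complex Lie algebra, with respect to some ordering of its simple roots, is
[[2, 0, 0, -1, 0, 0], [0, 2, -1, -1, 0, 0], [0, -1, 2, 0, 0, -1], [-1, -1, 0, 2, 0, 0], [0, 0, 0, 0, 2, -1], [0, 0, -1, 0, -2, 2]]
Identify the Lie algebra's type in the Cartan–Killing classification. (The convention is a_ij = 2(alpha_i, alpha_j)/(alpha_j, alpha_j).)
The matrix has rank 6 with 2's on the diagonal. Reading the off-diagonal entries as Dynkin edges (a single edge where a_ij = a_ji = -1; a double or triple edge where a_ij * a_ji = 2 or 3), the diagram is a chain of 6 nodes with a double edge at one end; the terminal node there is the unique short simple root (B_6). One simple-root ordering that puts it in standard form is (alpha_1, alpha_4, alpha_2, alpha_3, alpha_6, alpha_5). So the algebra is type B_6, i.e. so(13).

B_6 (so(13))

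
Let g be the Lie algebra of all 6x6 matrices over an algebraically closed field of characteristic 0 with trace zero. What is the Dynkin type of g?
type A_5

This is sl(6), which has dimension 6^2 - 1 = 35 and rank 6 - 1 = 5 (a Cartan subalgebra is the diagonal traceless matrices). In the classification of classical Lie algebras, the special linear algebra sl(n+1) has type A_n; here n = 5, so the Dynkin diagram is a chain of 5 nodes with single edges (A_5). Hence the type is A_5.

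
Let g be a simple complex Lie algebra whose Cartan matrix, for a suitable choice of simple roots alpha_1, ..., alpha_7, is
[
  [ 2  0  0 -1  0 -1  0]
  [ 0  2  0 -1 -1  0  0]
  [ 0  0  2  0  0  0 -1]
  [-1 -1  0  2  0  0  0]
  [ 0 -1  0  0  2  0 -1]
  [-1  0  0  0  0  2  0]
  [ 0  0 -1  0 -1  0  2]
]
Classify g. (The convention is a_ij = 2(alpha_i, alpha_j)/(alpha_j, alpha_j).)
The matrix has rank 7 with 2's on the diagonal. Reading the off-diagonal entries as Dynkin edges (a single edge where a_ij = a_ji = -1; a double or triple edge where a_ij * a_ji = 2 or 3), the diagram is a chain of 7 nodes with single edges (A_7). One simple-root ordering that puts it in standard form is (alpha_3, alpha_7, alpha_5, alpha_2, alpha_4, alpha_1, alpha_6). So the algebra is type A_7, i.e. sl(8).

A7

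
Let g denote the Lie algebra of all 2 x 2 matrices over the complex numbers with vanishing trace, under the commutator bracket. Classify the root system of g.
This is sl(2), which has dimension 2^2 - 1 = 3 and rank 2 - 1 = 1 (a Cartan subalgebra is the diagonal traceless matrices). In the classification of classical Lie algebras, the special linear algebra sl(n+1) has type A_n; here n = 1, so the Dynkin diagram is a chain of 1 nodes with single edges (A_1). Hence the type is A_1.

type A_1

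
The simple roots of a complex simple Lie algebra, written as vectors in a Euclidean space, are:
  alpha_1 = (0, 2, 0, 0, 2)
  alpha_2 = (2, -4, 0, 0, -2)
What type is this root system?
G_2

Compute the Cartan integers a_ij = 2(alpha_i, alpha_j)/(alpha_j, alpha_j); the resulting 2x2 Cartan matrix is
[[2, -1], [-3, 2]].
The roots have two lengths (squared-length ratio 3:1); the short ones are alpha_{1}. The associated Dynkin diagram is two nodes joined by a triple edge (G_2), so the type is G_2.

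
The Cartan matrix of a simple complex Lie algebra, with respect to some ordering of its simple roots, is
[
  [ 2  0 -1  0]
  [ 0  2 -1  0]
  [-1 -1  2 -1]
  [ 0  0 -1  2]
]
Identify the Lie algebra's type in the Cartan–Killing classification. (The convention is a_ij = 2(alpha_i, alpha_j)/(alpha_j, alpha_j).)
type D_4

The matrix has rank 4 with 2's on the diagonal. Reading the off-diagonal entries as Dynkin edges (a single edge where a_ij = a_ji = -1; a double or triple edge where a_ij * a_ji = 2 or 3), the diagram is a chain of 2 nodes with a fork of two nodes at one end (D_4). One simple-root ordering that puts it in standard form is (alpha_1, alpha_3, alpha_4, alpha_2). So the algebra is type D_4, i.e. so(8).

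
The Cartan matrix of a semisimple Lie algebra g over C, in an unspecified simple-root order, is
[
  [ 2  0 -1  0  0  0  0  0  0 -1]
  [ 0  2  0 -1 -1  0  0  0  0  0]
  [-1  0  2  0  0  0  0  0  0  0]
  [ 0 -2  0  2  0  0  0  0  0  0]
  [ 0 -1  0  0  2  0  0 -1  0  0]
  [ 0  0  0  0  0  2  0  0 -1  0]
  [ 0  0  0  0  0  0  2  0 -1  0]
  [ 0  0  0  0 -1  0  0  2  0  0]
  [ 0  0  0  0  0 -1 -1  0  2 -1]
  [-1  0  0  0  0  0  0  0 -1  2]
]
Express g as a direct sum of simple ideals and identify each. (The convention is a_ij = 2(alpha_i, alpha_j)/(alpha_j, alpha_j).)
type C_4 + type D_6

The diagram associated to this matrix has two connected components: the simple roots {alpha_2, alpha_4, alpha_5, alpha_8} form a chain of 4 nodes with a double edge at one end; the terminal node there is the unique long simple root (C_4), and {alpha_1, alpha_3, alpha_6, alpha_7, alpha_9, alpha_10} form a chain of 4 nodes with a fork of two nodes at one end (D_6). A semisimple Lie algebra decomposes uniquely as the direct sum of simple ideals, one per connected component of its Dynkin diagram, so g ≅ C_4 ⊕ D_6 (dimension 36 + 66 = 102).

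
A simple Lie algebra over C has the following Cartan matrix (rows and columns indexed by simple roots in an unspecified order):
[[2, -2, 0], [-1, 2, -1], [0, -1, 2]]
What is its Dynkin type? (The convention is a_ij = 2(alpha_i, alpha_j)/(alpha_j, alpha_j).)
C_3

The matrix has rank 3 with 2's on the diagonal. Reading the off-diagonal entries as Dynkin edges (a single edge where a_ij = a_ji = -1; a double or triple edge where a_ij * a_ji = 2 or 3), the diagram is a chain of 3 nodes with a double edge at one end; the terminal node there is the unique long simple root (C_3). One simple-root ordering that puts it in standard form is (alpha_3, alpha_2, alpha_1). So the algebra is type C_3, i.e. sp(6).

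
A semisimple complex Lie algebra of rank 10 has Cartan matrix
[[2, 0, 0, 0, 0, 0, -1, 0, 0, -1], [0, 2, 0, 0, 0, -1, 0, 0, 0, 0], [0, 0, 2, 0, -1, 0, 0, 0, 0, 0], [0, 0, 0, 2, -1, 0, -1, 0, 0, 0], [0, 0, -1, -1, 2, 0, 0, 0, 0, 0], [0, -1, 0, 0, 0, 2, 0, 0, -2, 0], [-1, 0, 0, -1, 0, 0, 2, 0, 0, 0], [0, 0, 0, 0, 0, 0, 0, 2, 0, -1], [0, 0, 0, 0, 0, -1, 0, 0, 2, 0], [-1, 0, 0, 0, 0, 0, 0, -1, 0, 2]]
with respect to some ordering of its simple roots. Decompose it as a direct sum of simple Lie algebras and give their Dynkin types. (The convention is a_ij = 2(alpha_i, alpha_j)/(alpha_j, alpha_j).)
The diagram associated to this matrix has two connected components: the simple roots {alpha_1, alpha_3, alpha_4, alpha_5, alpha_7, alpha_8, alpha_10} form a chain of 7 nodes with single edges (A_7), and {alpha_2, alpha_6, alpha_9} form a chain of 3 nodes with a double edge at one end; the terminal node there is the unique short simple root (B_3). A semisimple Lie algebra decomposes uniquely as the direct sum of simple ideals, one per connected component of its Dynkin diagram, so g ≅ A_7 ⊕ B_3 (dimension 63 + 21 = 84).

A7 ⊕ B3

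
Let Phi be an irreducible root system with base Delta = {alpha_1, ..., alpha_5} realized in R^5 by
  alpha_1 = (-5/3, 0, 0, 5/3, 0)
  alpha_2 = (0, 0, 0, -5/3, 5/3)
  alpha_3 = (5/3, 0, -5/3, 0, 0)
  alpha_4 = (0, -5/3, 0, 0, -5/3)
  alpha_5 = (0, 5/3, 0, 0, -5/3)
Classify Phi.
D_5 (so(10))

Compute the Cartan integers a_ij = 2(alpha_i, alpha_j)/(alpha_j, alpha_j); the resulting 5x5 Cartan matrix is
[[2, -1, -1, 0, 0], [-1, 2, 0, -1, -1], [-1, 0, 2, 0, 0], [0, -1, 0, 2, 0], [0, -1, 0, 0, 2]].
All simple roots have the same length, so the diagram is simply laced. The associated Dynkin diagram is a chain of 3 nodes with a fork of two nodes at one end (D_5), so the type is D_5 (the algebra so(10)).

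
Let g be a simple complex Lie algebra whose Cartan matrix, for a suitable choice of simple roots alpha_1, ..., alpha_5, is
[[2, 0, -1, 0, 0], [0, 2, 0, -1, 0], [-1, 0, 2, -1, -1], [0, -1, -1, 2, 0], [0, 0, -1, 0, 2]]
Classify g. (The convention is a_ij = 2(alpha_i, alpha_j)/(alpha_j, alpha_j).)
D_5

The matrix has rank 5 with 2's on the diagonal. Reading the off-diagonal entries as Dynkin edges (a single edge where a_ij = a_ji = -1; a double or triple edge where a_ij * a_ji = 2 or 3), the diagram is a chain of 3 nodes with a fork of two nodes at one end (D_5). One simple-root ordering that puts it in standard form is (alpha_2, alpha_4, alpha_3, alpha_1, alpha_5). So the algebra is type D_5, i.e. so(10).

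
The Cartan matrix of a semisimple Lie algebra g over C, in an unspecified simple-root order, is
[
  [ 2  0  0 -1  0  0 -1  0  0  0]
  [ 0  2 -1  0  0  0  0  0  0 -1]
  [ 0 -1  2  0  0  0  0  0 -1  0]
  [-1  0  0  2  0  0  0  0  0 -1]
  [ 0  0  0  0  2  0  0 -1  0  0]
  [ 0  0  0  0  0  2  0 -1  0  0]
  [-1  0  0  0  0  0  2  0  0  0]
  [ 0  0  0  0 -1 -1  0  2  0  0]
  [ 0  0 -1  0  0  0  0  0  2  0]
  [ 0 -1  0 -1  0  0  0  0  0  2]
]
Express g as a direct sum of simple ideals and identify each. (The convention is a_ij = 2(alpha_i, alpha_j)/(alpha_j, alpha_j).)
The diagram associated to this matrix has two connected components: the simple roots {alpha_5, alpha_6, alpha_8} form a chain of 3 nodes with single edges (A_3), and {alpha_1, alpha_2, alpha_3, alpha_4, alpha_7, alpha_9, alpha_10} form a chain of 7 nodes with single edges (A_7). A semisimple Lie algebra decomposes uniquely as the direct sum of simple ideals, one per connected component of its Dynkin diagram, so g ≅ A_3 ⊕ A_7 (dimension 15 + 63 = 78).

A_3 ⊕ A_7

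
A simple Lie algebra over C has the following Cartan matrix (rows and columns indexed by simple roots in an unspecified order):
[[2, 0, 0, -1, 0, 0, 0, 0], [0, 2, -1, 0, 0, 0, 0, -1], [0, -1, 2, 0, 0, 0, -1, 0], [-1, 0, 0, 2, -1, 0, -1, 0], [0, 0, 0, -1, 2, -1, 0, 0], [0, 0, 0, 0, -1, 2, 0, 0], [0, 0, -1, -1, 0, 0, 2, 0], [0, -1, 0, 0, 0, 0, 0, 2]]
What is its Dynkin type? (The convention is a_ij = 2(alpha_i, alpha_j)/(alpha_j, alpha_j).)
The matrix has rank 8 with 2's on the diagonal. Reading the off-diagonal entries as Dynkin edges (a single edge where a_ij = a_ji = -1; a double or triple edge where a_ij * a_ji = 2 or 3), the diagram is a chain of 7 nodes with one extra node attached to the third node from one end (E_8). One simple-root ordering that puts it in standard form is (alpha_6, alpha_1, alpha_5, alpha_4, alpha_7, alpha_3, alpha_2, alpha_8). So the algebra is type E_8.

E_8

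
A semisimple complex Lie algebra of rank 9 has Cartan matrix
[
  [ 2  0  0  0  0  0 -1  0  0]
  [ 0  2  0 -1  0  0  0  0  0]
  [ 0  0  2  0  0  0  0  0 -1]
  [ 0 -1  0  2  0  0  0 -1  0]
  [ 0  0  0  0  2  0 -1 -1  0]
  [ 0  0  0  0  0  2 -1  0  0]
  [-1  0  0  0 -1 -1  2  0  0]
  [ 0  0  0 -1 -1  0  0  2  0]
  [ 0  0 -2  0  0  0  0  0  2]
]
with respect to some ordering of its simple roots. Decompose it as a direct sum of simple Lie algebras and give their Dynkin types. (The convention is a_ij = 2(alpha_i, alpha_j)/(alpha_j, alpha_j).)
The diagram associated to this matrix has two connected components: the simple roots {alpha_3, alpha_9} form a chain of 2 nodes with a double edge at one end; the terminal node there is the unique short simple root (B_2), and {alpha_1, alpha_2, alpha_4, alpha_5, alpha_6, alpha_7, alpha_8} form a chain of 5 nodes with a fork of two nodes at one end (D_7). A semisimple Lie algebra decomposes uniquely as the direct sum of simple ideals, one per connected component of its Dynkin diagram, so g ≅ B_2 ⊕ D_7 (dimension 10 + 91 = 101).

B_2 ⊕ D_7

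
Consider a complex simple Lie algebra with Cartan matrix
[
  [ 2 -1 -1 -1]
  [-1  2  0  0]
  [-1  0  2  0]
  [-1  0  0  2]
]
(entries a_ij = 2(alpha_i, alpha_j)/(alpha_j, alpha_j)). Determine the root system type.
The matrix has rank 4 with 2's on the diagonal. Reading the off-diagonal entries as Dynkin edges (a single edge where a_ij = a_ji = -1; a double or triple edge where a_ij * a_ji = 2 or 3), the diagram is a chain of 2 nodes with a fork of two nodes at one end (D_4). One simple-root ordering that puts it in standard form is (alpha_3, alpha_1, alpha_4, alpha_2). So the algebra is type D_4, i.e. so(8).

D4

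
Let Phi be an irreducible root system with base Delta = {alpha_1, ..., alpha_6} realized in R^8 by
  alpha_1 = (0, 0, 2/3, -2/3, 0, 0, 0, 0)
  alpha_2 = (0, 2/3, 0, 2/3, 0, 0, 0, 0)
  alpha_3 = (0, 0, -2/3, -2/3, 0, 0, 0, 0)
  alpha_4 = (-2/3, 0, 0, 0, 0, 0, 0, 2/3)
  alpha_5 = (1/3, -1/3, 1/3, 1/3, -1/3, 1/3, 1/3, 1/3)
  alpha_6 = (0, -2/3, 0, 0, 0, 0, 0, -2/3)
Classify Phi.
type E_6

Compute the Cartan integers a_ij = 2(alpha_i, alpha_j)/(alpha_j, alpha_j); the resulting 6x6 Cartan matrix is
[[2, -1, 0, 0, 0, 0], [-1, 2, -1, 0, 0, -1], [0, -1, 2, 0, -1, 0], [0, 0, 0, 2, 0, -1], [0, 0, -1, 0, 2, 0], [0, -1, 0, -1, 0, 2]].
All simple roots have the same length, so the diagram is simply laced. The associated Dynkin diagram is a chain of 5 nodes with one extra node attached to the third node from one end (E_6), so the type is E_6.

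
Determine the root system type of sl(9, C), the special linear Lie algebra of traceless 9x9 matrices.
This is sl(9), which has dimension 9^2 - 1 = 80 and rank 9 - 1 = 8 (a Cartan subalgebra is the diagonal traceless matrices). In the classification of classical Lie algebras, the special linear algebra sl(n+1) has type A_n; here n = 8, so the Dynkin diagram is a chain of 8 nodes with single edges (A_8). Hence the type is A_8.

A_8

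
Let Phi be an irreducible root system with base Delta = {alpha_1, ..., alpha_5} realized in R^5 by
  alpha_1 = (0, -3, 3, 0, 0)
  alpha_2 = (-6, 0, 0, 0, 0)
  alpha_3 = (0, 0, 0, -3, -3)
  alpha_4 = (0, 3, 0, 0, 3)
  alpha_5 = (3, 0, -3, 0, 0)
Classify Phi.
C_5 (sp(10))

Compute the Cartan integers a_ij = 2(alpha_i, alpha_j)/(alpha_j, alpha_j); the resulting 5x5 Cartan matrix is
[[2, 0, 0, -1, -1], [0, 2, 0, 0, -2], [0, 0, 2, -1, 0], [-1, 0, -1, 2, 0], [-1, -1, 0, 0, 2]].
The roots have two lengths (squared-length ratio 2:1); the short ones are alpha_{1,3,4,5}. The associated Dynkin diagram is a chain of 5 nodes with a double edge at one end; the terminal node there is the unique long simple root (C_5), so the type is C_5 (the algebra sp(10)).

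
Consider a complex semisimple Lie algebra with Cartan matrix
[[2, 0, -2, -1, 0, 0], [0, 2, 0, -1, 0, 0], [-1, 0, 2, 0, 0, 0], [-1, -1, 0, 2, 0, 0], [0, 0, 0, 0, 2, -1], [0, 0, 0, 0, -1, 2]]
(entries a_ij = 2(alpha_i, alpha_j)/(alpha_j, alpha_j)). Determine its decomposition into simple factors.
type A_2 ⊕ type B_4

The diagram associated to this matrix has two connected components: the simple roots {alpha_5, alpha_6} form a chain of 2 nodes with single edges (A_2), and {alpha_1, alpha_2, alpha_3, alpha_4} form a chain of 4 nodes with a double edge at one end; the terminal node there is the unique short simple root (B_4). A semisimple Lie algebra decomposes uniquely as the direct sum of simple ideals, one per connected component of its Dynkin diagram, so g ≅ A_2 ⊕ B_4 (dimension 8 + 36 = 44).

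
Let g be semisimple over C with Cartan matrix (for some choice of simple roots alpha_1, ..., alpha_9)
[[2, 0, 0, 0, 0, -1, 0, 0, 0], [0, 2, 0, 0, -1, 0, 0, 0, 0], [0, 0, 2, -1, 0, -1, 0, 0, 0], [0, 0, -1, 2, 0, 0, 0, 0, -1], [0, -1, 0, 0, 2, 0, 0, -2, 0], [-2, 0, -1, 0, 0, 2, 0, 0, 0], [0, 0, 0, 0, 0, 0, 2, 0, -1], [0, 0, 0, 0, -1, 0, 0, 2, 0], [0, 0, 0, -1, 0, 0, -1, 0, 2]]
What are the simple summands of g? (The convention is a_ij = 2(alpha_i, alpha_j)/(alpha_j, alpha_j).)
B3 + B6

The diagram associated to this matrix has two connected components: the simple roots {alpha_2, alpha_5, alpha_8} form a chain of 3 nodes with a double edge at one end; the terminal node there is the unique short simple root (B_3), and {alpha_1, alpha_3, alpha_4, alpha_6, alpha_7, alpha_9} form a chain of 6 nodes with a double edge at one end; the terminal node there is the unique short simple root (B_6). A semisimple Lie algebra decomposes uniquely as the direct sum of simple ideals, one per connected component of its Dynkin diagram, so g ≅ B_3 ⊕ B_6 (dimension 21 + 78 = 99).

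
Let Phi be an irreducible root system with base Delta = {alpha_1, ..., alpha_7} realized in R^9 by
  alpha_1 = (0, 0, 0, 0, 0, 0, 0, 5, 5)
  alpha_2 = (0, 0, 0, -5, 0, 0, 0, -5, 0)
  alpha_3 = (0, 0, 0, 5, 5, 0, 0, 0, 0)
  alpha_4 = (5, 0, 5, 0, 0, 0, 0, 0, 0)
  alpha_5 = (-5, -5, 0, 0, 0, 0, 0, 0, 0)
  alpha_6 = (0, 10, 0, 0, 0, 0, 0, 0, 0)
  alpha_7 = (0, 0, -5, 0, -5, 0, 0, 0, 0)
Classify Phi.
Compute the Cartan integers a_ij = 2(alpha_i, alpha_j)/(alpha_j, alpha_j); the resulting 7x7 Cartan matrix is
[[2, -1, 0, 0, 0, 0, 0], [-1, 2, -1, 0, 0, 0, 0], [0, -1, 2, 0, 0, 0, -1], [0, 0, 0, 2, -1, 0, -1], [0, 0, 0, -1, 2, -1, 0], [0, 0, 0, 0, -2, 2, 0], [0, 0, -1, -1, 0, 0, 2]].
The roots have two lengths (squared-length ratio 2:1); the short ones are alpha_{1,2,3,4,5,7}. The associated Dynkin diagram is a chain of 7 nodes with a double edge at one end; the terminal node there is the unique long simple root (C_7), so the type is C_7 (the algebra sp(14)).

C_7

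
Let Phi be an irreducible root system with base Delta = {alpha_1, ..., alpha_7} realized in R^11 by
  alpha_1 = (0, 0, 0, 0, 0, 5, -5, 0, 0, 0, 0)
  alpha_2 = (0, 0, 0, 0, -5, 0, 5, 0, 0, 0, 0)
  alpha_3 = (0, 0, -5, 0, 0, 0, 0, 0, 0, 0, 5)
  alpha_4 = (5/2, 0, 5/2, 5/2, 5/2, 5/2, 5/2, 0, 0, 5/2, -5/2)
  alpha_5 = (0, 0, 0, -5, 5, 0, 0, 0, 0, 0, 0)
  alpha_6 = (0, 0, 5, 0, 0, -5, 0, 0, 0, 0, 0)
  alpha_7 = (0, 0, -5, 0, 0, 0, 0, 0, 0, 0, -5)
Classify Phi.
Compute the Cartan integers a_ij = 2(alpha_i, alpha_j)/(alpha_j, alpha_j); the resulting 7x7 Cartan matrix is
[[2, -1, 0, 0, 0, -1, 0], [-1, 2, 0, 0, -1, 0, 0], [0, 0, 2, -1, 0, -1, 0], [0, 0, -1, 2, 0, 0, 0], [0, -1, 0, 0, 2, 0, 0], [-1, 0, -1, 0, 0, 2, -1], [0, 0, 0, 0, 0, -1, 2]].
All simple roots have the same length, so the diagram is simply laced. The associated Dynkin diagram is a chain of 6 nodes with one extra node attached to the third node from one end (E_7), so the type is E_7.

E_7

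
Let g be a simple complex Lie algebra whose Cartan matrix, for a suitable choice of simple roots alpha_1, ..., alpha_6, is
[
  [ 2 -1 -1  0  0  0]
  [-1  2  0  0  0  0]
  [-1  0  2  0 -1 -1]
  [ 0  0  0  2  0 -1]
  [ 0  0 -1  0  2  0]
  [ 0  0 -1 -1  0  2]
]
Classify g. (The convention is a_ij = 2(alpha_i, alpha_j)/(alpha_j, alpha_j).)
The matrix has rank 6 with 2's on the diagonal. Reading the off-diagonal entries as Dynkin edges (a single edge where a_ij = a_ji = -1; a double or triple edge where a_ij * a_ji = 2 or 3), the diagram is a chain of 5 nodes with one extra node attached to the third node from one end (E_6). One simple-root ordering that puts it in standard form is (alpha_2, alpha_5, alpha_1, alpha_3, alpha_6, alpha_4). So the algebra is type E_6.

E6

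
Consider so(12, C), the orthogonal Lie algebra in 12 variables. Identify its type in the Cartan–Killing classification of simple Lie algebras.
This is so(12) with 12 even, which has dimension 12(12-1)/2 = 66 and rank 12/2 = 6. In the classification of classical Lie algebras, the orthogonal algebra so(2n) in an even number of variables has type D_n; here n = 6, so the Dynkin diagram is a chain of 4 nodes with a fork of two nodes at one end (D_6). Hence the type is D_6.

D_6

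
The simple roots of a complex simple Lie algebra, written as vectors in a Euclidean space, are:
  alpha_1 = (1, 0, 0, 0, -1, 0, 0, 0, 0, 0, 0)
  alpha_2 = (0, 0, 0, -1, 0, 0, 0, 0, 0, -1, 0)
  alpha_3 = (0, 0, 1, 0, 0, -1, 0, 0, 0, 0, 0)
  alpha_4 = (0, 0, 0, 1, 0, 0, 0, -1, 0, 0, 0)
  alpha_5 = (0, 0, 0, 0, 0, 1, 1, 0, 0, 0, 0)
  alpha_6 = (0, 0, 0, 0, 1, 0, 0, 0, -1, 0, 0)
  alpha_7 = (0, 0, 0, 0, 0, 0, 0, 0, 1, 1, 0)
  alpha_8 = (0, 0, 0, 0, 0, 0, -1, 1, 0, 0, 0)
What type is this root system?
A8

Compute the Cartan integers a_ij = 2(alpha_i, alpha_j)/(alpha_j, alpha_j); the resulting 8x8 Cartan matrix is
[[2, 0, 0, 0, 0, -1, 0, 0], [0, 2, 0, -1, 0, 0, -1, 0], [0, 0, 2, 0, -1, 0, 0, 0], [0, -1, 0, 2, 0, 0, 0, -1], [0, 0, -1, 0, 2, 0, 0, -1], [-1, 0, 0, 0, 0, 2, -1, 0], [0, -1, 0, 0, 0, -1, 2, 0], [0, 0, 0, -1, -1, 0, 0, 2]].
All simple roots have the same length, so the diagram is simply laced. The associated Dynkin diagram is a chain of 8 nodes with single edges (A_8), so the type is A_8 (the algebra sl(9)).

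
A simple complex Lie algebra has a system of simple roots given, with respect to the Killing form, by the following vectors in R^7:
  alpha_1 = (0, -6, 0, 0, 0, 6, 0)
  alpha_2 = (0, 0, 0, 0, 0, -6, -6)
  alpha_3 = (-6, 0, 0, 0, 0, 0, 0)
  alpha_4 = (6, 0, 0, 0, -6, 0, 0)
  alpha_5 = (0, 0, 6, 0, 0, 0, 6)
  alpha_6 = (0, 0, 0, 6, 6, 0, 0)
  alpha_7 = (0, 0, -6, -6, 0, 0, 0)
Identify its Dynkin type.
Compute the Cartan integers a_ij = 2(alpha_i, alpha_j)/(alpha_j, alpha_j); the resulting 7x7 Cartan matrix is
[[2, -1, 0, 0, 0, 0, 0], [-1, 2, 0, 0, -1, 0, 0], [0, 0, 2, -1, 0, 0, 0], [0, 0, -2, 2, 0, -1, 0], [0, -1, 0, 0, 2, 0, -1], [0, 0, 0, -1, 0, 2, -1], [0, 0, 0, 0, -1, -1, 2]].
The roots have two lengths (squared-length ratio 2:1); the short ones are alpha_{3}. The associated Dynkin diagram is a chain of 7 nodes with a double edge at one end; the terminal node there is the unique short simple root (B_7), so the type is B_7 (the algebra so(15)).

B_7 (so(15))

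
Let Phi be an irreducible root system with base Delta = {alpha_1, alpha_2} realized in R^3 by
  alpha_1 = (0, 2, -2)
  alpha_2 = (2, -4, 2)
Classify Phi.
Compute the Cartan integers a_ij = 2(alpha_i, alpha_j)/(alpha_j, alpha_j); the resulting 2x2 Cartan matrix is
[[2, -1], [-3, 2]].
The roots have two lengths (squared-length ratio 3:1); the short ones are alpha_{1}. The associated Dynkin diagram is two nodes joined by a triple edge (G_2), so the type is G_2.

G2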